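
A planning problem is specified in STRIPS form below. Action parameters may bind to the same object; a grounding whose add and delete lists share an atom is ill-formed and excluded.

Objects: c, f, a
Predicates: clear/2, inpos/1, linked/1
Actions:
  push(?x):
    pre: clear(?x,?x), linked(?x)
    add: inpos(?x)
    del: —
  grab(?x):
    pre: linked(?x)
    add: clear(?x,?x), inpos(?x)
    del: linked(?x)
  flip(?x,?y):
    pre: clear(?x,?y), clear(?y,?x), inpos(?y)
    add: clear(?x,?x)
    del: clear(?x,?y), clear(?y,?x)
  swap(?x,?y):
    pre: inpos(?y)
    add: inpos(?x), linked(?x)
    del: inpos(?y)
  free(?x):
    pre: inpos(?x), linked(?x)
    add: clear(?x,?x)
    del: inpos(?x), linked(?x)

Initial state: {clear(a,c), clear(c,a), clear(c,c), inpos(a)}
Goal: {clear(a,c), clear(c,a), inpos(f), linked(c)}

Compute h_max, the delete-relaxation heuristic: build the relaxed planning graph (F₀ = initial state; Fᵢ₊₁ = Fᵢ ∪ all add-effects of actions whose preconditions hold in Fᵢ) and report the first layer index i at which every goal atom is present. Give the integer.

F0 = init (4 atoms)
F1 = F0 ∪ {inpos(c), inpos(f), linked(c), linked(f)}  (8 atoms)
goal ⊆ F1  ⇒  h_max = 1

1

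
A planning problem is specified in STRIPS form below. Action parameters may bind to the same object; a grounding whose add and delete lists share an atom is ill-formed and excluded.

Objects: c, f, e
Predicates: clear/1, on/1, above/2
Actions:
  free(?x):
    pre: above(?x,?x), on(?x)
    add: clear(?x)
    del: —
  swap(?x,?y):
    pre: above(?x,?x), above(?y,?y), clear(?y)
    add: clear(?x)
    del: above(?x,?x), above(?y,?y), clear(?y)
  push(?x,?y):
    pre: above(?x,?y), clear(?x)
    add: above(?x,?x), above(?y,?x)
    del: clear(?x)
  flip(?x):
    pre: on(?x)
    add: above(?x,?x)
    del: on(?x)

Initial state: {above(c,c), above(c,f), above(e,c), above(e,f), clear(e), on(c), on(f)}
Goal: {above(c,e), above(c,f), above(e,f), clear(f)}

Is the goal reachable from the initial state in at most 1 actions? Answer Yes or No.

No

1. free(c)  →  {above(c,c), above(c,f), above(e,c), above(e,f), clear(c), clear(e), on(c), on(f)}
2. push(e,c)  →  {above(c,c), above(c,e), above(c,f), above(e,c), above(e,e), above(e,f), clear(c), on(c), on(f)}
3. flip(f)  →  {above(c,c), above(c,e), above(c,f), above(e,c), above(e,e), above(e,f), above(f,f), clear(c), on(c)}
4. swap(f,c)  →  {above(c,e), above(c,f), above(e,c), above(e,e), above(e,f), clear(f), on(c)}
optimal plan length = 4; 4 > 1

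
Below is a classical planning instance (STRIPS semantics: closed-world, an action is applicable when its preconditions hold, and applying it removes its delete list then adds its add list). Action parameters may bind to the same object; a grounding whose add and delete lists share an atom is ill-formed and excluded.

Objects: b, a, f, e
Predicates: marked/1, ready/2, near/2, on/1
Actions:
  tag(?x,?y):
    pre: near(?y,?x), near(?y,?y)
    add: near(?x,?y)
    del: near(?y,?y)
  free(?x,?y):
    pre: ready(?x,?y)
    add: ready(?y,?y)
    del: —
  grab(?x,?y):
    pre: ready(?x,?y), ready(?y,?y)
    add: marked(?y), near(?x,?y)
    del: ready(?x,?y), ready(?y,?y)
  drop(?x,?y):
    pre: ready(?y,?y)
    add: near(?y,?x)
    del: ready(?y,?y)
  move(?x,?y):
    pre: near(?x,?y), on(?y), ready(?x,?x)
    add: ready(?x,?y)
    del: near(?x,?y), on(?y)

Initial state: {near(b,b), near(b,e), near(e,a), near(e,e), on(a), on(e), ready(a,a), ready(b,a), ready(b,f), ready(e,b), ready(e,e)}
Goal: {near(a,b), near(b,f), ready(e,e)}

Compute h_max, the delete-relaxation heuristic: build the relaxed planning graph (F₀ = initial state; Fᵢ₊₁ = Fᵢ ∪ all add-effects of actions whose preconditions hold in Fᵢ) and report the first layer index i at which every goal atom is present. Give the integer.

2

F0 = init (11 atoms)
F1 = F0 ∪ {marked(a), marked(e), near(a,a), near(a,b), near(a,e), near(a,f), near(b,a), near(e,b), near(e,f), ready(b,b), ready(e,a), ready(f,f)}  (23 atoms)
F2 = F1 ∪ {marked(b), marked(f), near(b,f), near(f,a), near(f,b), near(f,e), near(f,f), ready(a,e), ready(b,e)}  (32 atoms)
goal ⊆ F2  ⇒  h_max = 2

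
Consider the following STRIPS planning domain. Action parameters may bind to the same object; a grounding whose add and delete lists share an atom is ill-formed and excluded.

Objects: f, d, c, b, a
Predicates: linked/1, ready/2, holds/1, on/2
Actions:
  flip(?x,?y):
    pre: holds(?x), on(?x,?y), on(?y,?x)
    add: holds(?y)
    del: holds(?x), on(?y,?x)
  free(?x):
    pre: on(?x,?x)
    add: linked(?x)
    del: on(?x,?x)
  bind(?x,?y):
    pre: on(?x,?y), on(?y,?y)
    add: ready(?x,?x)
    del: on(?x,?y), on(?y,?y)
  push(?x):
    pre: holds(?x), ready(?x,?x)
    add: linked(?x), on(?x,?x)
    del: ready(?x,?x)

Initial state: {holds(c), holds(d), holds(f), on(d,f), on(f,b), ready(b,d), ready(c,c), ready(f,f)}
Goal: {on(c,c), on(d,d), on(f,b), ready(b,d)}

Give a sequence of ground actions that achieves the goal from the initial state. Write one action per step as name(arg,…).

1. push(f)  →  {holds(c), holds(d), holds(f), linked(f), on(d,f), on(f,b), on(f,f), ready(b,d), ready(c,c)}
2. bind(d,f)  →  {holds(c), holds(d), holds(f), linked(f), on(f,b), ready(b,d), ready(c,c), ready(d,d)}
3. push(d)  →  {holds(c), holds(d), holds(f), linked(d), linked(f), on(d,d), on(f,b), ready(b,d), ready(c,c)}
4. push(c)  →  {holds(c), holds(d), holds(f), linked(c), linked(d), linked(f), on(c,c), on(d,d), on(f,b), ready(b,d)}

push(f); bind(d,f); push(d); push(c)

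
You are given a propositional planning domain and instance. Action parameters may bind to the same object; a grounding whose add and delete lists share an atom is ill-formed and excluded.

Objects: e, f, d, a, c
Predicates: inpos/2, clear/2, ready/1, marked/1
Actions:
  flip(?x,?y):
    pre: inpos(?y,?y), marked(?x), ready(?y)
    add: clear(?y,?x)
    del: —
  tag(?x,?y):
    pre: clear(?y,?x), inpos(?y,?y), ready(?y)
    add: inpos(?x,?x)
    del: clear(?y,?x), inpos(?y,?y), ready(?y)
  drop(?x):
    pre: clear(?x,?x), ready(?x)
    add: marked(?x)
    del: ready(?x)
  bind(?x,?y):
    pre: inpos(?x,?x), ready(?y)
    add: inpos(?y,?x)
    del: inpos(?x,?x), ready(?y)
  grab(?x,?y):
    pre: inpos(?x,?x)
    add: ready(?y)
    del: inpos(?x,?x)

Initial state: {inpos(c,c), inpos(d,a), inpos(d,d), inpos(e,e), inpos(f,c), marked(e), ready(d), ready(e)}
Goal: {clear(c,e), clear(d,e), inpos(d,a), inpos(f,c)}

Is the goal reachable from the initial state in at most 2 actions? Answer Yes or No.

1. flip(e,d)  →  {clear(d,e), inpos(c,c), inpos(d,a), inpos(d,d), inpos(e,e), inpos(f,c), marked(e), ready(d), ready(e)}
2. grab(e,c)  →  {clear(d,e), inpos(c,c), inpos(d,a), inpos(d,d), inpos(f,c), marked(e), ready(c), ready(d), ready(e)}
3. flip(e,c)  →  {clear(c,e), clear(d,e), inpos(c,c), inpos(d,a), inpos(d,d), inpos(f,c), marked(e), ready(c), ready(d), ready(e)}
optimal plan length = 3; 3 > 2

No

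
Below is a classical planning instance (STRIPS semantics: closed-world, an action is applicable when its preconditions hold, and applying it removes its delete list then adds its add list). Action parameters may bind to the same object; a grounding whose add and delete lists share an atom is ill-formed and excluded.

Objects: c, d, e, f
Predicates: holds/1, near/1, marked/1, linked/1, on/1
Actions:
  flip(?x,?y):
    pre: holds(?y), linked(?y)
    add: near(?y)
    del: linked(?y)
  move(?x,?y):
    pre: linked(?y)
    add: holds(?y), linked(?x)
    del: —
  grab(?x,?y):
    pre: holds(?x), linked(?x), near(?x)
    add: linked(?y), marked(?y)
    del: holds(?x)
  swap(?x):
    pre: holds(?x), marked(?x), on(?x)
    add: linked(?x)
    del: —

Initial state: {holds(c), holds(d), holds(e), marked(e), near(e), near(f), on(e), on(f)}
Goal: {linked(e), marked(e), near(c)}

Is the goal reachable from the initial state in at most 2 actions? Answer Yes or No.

1. swap(e)  →  {holds(c), holds(d), holds(e), linked(e), marked(e), near(e), near(f), on(e), on(f)}
2. move(c,e)  →  {holds(c), holds(d), holds(e), linked(c), linked(e), marked(e), near(e), near(f), on(e), on(f)}
3. flip(c,c)  →  {holds(c), holds(d), holds(e), linked(e), marked(e), near(c), near(e), near(f), on(e), on(f)}
optimal plan length = 3; 3 > 2

No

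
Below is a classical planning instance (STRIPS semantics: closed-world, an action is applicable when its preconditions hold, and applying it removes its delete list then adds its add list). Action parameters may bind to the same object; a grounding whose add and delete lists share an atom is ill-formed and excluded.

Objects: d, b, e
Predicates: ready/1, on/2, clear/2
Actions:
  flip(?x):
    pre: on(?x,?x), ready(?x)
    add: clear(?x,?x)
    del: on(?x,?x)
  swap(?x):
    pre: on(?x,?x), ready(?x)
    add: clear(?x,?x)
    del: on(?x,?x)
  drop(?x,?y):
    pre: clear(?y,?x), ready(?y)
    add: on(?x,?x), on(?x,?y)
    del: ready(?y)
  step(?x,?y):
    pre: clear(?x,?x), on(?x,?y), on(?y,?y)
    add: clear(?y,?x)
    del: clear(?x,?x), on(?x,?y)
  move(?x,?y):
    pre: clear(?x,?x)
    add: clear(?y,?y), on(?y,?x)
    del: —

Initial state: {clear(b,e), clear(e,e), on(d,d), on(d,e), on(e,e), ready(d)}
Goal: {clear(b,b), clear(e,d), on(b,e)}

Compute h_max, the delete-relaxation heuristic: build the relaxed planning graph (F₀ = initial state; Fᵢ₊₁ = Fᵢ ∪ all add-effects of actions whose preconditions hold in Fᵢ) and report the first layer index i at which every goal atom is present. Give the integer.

2

F0 = init (6 atoms)
F1 = F0 ∪ {clear(b,b), clear(d,d), on(b,e)}  (9 atoms)
F2 = F1 ∪ {clear(e,b), clear(e,d), on(b,b), on(b,d), on(d,b), on(e,b), on(e,d)}  (16 atoms)
goal ⊆ F2  ⇒  h_max = 2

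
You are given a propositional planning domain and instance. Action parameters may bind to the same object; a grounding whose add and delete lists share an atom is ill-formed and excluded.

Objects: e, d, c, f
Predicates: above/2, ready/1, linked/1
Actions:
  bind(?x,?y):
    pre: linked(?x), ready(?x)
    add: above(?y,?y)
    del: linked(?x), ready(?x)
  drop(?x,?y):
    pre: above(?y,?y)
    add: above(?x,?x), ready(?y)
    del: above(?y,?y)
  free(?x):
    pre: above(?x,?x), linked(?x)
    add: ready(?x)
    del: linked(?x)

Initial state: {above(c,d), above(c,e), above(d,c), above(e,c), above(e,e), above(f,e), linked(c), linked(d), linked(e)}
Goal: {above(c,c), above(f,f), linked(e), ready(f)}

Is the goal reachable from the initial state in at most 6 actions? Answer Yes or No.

Yes

1. drop(d,e)  →  {above(c,d), above(c,e), above(d,c), above(d,d), above(e,c), above(f,e), linked(c), linked(d), linked(e), ready(e)}
2. drop(f,d)  →  {above(c,d), above(c,e), above(d,c), above(e,c), above(f,e), above(f,f), linked(c), linked(d), linked(e), ready(d), ready(e)}
3. drop(c,f)  →  {above(c,c), above(c,d), above(c,e), above(d,c), above(e,c), above(f,e), linked(c), linked(d), linked(e), ready(d), ready(e), ready(f)}
4. bind(d,f)  →  {above(c,c), above(c,d), above(c,e), above(d,c), above(e,c), above(f,e), above(f,f), linked(c), linked(e), ready(e), ready(f)}
optimal plan length = 4; 4 ≤ 6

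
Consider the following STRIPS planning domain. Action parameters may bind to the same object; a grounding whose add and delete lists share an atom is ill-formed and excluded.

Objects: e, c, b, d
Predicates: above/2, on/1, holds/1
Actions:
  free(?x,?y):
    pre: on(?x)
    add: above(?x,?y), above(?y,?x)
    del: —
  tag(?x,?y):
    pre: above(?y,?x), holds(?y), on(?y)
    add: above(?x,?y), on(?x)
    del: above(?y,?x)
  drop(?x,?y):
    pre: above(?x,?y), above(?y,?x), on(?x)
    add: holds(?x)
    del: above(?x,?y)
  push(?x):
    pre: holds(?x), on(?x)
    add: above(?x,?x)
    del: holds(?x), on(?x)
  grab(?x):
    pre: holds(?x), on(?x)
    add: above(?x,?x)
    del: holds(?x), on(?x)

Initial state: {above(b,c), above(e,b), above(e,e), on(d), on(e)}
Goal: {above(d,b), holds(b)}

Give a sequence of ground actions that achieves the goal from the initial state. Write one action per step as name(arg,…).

free(d,b); drop(e,e); tag(b,e); drop(b,d)

1. free(d,b)  →  {above(b,c), above(b,d), above(d,b), above(e,b), above(e,e), on(d), on(e)}
2. drop(e,e)  →  {above(b,c), above(b,d), above(d,b), above(e,b), holds(e), on(d), on(e)}
3. tag(b,e)  →  {above(b,c), above(b,d), above(b,e), above(d,b), holds(e), on(b), on(d), on(e)}
4. drop(b,d)  →  {above(b,c), above(b,e), above(d,b), holds(b), holds(e), on(b), on(d), on(e)}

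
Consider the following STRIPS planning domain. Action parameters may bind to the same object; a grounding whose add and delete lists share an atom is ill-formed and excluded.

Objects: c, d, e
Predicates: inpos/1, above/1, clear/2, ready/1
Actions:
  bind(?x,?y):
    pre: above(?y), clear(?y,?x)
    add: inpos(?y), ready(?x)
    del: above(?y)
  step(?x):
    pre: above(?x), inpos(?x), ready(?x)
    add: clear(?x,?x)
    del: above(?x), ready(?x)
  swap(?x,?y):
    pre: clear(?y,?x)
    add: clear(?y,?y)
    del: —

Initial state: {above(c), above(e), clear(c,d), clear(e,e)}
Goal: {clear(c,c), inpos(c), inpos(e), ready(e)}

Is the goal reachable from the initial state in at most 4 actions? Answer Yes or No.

Yes

1. bind(d,c)  →  {above(e), clear(c,d), clear(e,e), inpos(c), ready(d)}
2. bind(e,e)  →  {clear(c,d), clear(e,e), inpos(c), inpos(e), ready(d), ready(e)}
3. swap(d,c)  →  {clear(c,c), clear(c,d), clear(e,e), inpos(c), inpos(e), ready(d), ready(e)}
optimal plan length = 3; 3 ≤ 4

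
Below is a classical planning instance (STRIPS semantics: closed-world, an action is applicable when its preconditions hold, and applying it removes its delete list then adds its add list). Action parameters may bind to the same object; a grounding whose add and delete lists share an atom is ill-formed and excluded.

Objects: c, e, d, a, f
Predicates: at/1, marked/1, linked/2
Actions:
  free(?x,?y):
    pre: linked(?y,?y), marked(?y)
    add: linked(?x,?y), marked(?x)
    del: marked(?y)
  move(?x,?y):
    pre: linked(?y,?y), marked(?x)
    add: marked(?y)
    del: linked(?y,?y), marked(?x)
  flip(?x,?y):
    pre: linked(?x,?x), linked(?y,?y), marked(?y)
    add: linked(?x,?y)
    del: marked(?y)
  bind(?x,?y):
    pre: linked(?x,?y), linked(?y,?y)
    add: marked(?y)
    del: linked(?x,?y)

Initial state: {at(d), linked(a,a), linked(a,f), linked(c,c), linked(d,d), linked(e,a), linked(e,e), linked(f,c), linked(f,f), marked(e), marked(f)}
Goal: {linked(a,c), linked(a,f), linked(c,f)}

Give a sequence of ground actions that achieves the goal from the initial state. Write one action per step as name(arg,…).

free(c,f); free(a,c)

1. free(c,f)  →  {at(d), linked(a,a), linked(a,f), linked(c,c), linked(c,f), linked(d,d), linked(e,a), linked(e,e), linked(f,c), linked(f,f), marked(c), marked(e)}
2. free(a,c)  →  {at(d), linked(a,a), linked(a,c), linked(a,f), linked(c,c), linked(c,f), linked(d,d), linked(e,a), linked(e,e), linked(f,c), linked(f,f), marked(a), marked(e)}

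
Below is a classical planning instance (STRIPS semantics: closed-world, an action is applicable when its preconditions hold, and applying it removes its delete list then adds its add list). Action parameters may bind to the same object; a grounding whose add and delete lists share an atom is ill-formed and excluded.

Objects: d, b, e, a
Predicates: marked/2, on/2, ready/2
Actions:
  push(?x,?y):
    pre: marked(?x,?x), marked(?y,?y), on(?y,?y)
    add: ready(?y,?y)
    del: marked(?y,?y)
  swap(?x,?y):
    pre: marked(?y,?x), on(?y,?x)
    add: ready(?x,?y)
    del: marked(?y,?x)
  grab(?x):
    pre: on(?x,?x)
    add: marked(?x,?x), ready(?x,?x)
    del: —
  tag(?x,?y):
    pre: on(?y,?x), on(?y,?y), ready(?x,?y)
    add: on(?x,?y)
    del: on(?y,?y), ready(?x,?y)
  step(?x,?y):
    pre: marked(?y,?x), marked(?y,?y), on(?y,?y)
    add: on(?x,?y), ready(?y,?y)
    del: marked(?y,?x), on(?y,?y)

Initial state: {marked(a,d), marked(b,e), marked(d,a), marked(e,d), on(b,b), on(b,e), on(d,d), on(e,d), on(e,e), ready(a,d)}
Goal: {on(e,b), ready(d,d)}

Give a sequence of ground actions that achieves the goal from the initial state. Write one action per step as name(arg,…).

1. swap(e,b)  →  {marked(a,d), marked(d,a), marked(e,d), on(b,b), on(b,e), on(d,d), on(e,d), on(e,e), ready(a,d), ready(e,b)}
2. grab(d)  →  {marked(a,d), marked(d,a), marked(d,d), marked(e,d), on(b,b), on(b,e), on(d,d), on(e,d), on(e,e), ready(a,d), ready(d,d), ready(e,b)}
3. tag(e,b)  →  {marked(a,d), marked(d,a), marked(d,d), marked(e,d), on(b,e), on(d,d), on(e,b), on(e,d), on(e,e), ready(a,d), ready(d,d)}

swap(e,b); grab(d); tag(e,b)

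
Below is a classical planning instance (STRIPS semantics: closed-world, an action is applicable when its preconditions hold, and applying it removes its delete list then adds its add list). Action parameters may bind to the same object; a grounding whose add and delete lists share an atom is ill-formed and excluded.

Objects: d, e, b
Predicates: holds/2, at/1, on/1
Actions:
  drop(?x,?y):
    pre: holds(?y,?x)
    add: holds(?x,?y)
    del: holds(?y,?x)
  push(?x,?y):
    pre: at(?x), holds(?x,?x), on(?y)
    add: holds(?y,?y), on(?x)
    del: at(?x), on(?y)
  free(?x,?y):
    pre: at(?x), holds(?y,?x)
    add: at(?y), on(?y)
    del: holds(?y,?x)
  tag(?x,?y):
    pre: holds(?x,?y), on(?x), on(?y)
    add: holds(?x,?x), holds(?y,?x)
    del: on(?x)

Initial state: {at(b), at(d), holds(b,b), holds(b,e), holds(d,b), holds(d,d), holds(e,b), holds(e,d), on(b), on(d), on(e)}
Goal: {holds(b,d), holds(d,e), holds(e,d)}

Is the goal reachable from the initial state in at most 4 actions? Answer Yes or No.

1. drop(b,d)  →  {at(b), at(d), holds(b,b), holds(b,d), holds(b,e), holds(d,d), holds(e,b), holds(e,d), on(b), on(d), on(e)}
2. tag(e,d)  →  {at(b), at(d), holds(b,b), holds(b,d), holds(b,e), holds(d,d), holds(d,e), holds(e,b), holds(e,d), holds(e,e), on(b), on(d)}
optimal plan length = 2; 2 ≤ 4

Yes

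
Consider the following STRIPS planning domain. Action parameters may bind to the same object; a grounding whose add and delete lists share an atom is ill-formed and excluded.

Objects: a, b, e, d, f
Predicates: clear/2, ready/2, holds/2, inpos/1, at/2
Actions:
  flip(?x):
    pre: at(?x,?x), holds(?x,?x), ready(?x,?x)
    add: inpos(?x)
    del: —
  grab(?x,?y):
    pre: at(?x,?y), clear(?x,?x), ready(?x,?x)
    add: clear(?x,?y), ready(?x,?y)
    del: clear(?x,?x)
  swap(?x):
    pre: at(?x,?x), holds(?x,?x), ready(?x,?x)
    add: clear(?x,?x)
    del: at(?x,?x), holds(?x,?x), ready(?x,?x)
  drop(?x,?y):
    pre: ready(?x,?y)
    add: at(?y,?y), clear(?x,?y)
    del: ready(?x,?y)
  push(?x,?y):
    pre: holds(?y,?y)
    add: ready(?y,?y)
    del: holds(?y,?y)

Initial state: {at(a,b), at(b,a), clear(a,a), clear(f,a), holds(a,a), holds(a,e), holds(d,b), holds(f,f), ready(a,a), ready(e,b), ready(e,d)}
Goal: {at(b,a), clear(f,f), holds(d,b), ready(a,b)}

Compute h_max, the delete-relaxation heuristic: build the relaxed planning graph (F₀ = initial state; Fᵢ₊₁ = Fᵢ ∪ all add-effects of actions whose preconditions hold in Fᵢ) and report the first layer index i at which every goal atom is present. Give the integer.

F0 = init (11 atoms)
F1 = F0 ∪ {at(a,a), at(b,b), at(d,d), clear(a,b), clear(e,b), clear(e,d), ready(a,b), ready(f,f)}  (19 atoms)
F2 = F1 ∪ {at(f,f), clear(f,f), inpos(a)}  (22 atoms)
goal ⊆ F2  ⇒  h_max = 2

2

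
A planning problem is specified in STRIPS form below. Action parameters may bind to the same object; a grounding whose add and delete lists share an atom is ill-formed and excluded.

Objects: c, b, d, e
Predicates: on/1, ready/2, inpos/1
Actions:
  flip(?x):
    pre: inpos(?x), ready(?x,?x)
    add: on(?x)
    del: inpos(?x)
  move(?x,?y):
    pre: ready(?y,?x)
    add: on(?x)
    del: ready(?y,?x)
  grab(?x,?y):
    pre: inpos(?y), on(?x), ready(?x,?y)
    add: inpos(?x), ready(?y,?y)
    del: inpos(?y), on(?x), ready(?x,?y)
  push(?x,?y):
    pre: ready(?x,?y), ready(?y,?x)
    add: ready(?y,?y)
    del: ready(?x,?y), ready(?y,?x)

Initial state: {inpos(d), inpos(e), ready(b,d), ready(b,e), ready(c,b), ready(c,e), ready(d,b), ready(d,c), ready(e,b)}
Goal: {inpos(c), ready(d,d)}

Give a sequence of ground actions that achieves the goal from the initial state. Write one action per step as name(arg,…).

move(c,d); grab(c,e); push(b,d)

1. move(c,d)  →  {inpos(d), inpos(e), on(c), ready(b,d), ready(b,e), ready(c,b), ready(c,e), ready(d,b), ready(e,b)}
2. grab(c,e)  →  {inpos(c), inpos(d), ready(b,d), ready(b,e), ready(c,b), ready(d,b), ready(e,b), ready(e,e)}
3. push(b,d)  →  {inpos(c), inpos(d), ready(b,e), ready(c,b), ready(d,d), ready(e,b), ready(e,e)}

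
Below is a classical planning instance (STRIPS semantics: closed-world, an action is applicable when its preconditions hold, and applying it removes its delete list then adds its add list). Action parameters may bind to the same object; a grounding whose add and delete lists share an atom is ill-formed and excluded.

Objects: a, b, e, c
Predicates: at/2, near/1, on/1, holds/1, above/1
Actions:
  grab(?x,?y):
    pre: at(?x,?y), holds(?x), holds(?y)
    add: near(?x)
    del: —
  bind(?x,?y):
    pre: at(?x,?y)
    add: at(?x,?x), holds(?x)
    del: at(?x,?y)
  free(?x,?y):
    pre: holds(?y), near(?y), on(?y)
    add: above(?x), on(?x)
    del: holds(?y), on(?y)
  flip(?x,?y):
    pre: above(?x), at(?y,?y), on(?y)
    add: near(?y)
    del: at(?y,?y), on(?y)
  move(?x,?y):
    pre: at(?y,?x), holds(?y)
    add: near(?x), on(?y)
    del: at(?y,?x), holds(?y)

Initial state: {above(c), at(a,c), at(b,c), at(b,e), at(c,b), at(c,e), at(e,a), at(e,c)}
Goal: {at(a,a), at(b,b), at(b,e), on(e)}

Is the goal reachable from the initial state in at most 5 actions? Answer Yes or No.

1. bind(a,c)  →  {above(c), at(a,a), at(b,c), at(b,e), at(c,b), at(c,e), at(e,a), at(e,c), holds(a)}
2. bind(b,c)  →  {above(c), at(a,a), at(b,b), at(b,e), at(c,b), at(c,e), at(e,a), at(e,c), holds(a), holds(b)}
3. bind(e,a)  →  {above(c), at(a,a), at(b,b), at(b,e), at(c,b), at(c,e), at(e,c), at(e,e), holds(a), holds(b), holds(e)}
4. move(e,e)  →  {above(c), at(a,a), at(b,b), at(b,e), at(c,b), at(c,e), at(e,c), holds(a), holds(b), near(e), on(e)}
optimal plan length = 4; 4 ≤ 5

Yes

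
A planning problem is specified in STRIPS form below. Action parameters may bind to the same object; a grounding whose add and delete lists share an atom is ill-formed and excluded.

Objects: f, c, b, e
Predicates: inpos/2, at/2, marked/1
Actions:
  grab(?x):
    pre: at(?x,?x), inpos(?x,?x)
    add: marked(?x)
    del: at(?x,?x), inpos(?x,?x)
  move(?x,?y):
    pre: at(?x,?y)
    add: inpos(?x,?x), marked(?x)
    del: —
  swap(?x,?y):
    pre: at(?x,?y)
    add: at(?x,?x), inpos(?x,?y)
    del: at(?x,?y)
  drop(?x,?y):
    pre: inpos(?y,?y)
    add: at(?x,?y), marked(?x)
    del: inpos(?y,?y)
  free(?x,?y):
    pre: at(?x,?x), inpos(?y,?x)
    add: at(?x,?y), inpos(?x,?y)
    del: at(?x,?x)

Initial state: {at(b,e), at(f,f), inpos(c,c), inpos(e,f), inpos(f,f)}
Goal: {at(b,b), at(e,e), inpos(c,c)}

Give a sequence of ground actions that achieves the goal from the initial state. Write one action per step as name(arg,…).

1. swap(b,e)  →  {at(b,b), at(f,f), inpos(b,e), inpos(c,c), inpos(e,f), inpos(f,f)}
2. drop(e,f)  →  {at(b,b), at(e,f), at(f,f), inpos(b,e), inpos(c,c), inpos(e,f), marked(e)}
3. swap(e,f)  →  {at(b,b), at(e,e), at(f,f), inpos(b,e), inpos(c,c), inpos(e,f), marked(e)}

swap(b,e); drop(e,f); swap(e,f)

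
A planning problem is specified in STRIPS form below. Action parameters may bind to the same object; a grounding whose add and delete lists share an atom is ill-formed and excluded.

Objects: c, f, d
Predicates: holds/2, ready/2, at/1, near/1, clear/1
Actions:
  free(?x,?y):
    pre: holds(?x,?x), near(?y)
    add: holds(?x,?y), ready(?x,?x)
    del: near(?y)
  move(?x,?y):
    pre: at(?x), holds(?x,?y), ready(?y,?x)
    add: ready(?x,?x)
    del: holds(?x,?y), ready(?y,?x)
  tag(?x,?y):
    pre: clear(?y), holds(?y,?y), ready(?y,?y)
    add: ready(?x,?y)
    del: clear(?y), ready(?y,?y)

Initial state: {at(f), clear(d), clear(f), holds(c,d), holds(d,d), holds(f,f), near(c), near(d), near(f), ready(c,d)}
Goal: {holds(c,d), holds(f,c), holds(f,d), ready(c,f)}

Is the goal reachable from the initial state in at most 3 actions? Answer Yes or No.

Yes

1. free(f,c)  →  {at(f), clear(d), clear(f), holds(c,d), holds(d,d), holds(f,c), holds(f,f), near(d), near(f), ready(c,d), ready(f,f)}
2. free(f,d)  →  {at(f), clear(d), clear(f), holds(c,d), holds(d,d), holds(f,c), holds(f,d), holds(f,f), near(f), ready(c,d), ready(f,f)}
3. tag(c,f)  →  {at(f), clear(d), holds(c,d), holds(d,d), holds(f,c), holds(f,d), holds(f,f), near(f), ready(c,d), ready(c,f)}
optimal plan length = 3; 3 ≤ 3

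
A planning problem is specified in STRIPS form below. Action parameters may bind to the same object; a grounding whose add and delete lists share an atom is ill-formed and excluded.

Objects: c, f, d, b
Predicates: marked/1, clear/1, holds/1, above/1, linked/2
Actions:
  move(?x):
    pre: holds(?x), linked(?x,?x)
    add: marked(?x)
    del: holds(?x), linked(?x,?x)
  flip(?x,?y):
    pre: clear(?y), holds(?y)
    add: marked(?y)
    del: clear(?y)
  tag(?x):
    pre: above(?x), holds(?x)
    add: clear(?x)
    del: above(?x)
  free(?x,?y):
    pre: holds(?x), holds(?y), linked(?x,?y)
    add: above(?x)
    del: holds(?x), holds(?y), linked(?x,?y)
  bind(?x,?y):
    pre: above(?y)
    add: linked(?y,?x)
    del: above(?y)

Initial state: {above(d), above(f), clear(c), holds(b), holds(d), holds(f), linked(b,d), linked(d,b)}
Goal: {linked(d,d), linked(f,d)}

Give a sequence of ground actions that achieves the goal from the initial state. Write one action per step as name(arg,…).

1. bind(d,f)  →  {above(d), clear(c), holds(b), holds(d), holds(f), linked(b,d), linked(d,b), linked(f,d)}
2. bind(d,d)  →  {clear(c), holds(b), holds(d), holds(f), linked(b,d), linked(d,b), linked(d,d), linked(f,d)}

bind(d,f); bind(d,d)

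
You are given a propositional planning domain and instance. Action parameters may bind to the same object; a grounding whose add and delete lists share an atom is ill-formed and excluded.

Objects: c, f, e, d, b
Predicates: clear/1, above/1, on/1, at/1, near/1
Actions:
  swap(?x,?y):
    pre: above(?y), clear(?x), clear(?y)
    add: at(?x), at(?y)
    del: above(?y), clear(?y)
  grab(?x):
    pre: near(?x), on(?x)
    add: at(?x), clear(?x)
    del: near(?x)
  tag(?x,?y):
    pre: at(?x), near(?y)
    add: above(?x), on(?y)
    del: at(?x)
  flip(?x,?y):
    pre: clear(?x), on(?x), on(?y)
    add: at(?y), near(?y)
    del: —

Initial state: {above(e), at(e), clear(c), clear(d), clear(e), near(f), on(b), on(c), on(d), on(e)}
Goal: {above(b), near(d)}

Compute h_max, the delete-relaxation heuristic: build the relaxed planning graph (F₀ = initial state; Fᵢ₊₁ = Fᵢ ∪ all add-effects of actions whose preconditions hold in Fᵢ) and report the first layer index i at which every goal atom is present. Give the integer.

F0 = init (10 atoms)
F1 = F0 ∪ {at(b), at(c), at(d), near(b), near(c), near(d), near(e), on(f)}  (18 atoms)
F2 = F1 ∪ {above(b), above(c), above(d), at(f), clear(b), clear(f)}  (24 atoms)
goal ⊆ F2  ⇒  h_max = 2

2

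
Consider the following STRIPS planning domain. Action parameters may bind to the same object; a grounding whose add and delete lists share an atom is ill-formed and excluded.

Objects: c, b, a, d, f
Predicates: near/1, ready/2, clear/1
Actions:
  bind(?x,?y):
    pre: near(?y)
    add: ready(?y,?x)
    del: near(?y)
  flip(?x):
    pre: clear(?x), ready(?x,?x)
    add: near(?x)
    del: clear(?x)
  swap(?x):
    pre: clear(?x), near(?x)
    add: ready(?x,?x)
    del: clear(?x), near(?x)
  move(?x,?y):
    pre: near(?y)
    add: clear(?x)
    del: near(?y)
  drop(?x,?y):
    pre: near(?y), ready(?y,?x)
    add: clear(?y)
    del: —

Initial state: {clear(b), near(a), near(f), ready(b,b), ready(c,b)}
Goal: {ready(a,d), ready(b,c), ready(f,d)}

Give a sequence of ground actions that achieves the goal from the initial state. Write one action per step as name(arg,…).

bind(d,a); bind(d,f); flip(b); bind(c,b)

1. bind(d,a)  →  {clear(b), near(f), ready(a,d), ready(b,b), ready(c,b)}
2. bind(d,f)  →  {clear(b), ready(a,d), ready(b,b), ready(c,b), ready(f,d)}
3. flip(b)  →  {near(b), ready(a,d), ready(b,b), ready(c,b), ready(f,d)}
4. bind(c,b)  →  {ready(a,d), ready(b,b), ready(b,c), ready(c,b), ready(f,d)}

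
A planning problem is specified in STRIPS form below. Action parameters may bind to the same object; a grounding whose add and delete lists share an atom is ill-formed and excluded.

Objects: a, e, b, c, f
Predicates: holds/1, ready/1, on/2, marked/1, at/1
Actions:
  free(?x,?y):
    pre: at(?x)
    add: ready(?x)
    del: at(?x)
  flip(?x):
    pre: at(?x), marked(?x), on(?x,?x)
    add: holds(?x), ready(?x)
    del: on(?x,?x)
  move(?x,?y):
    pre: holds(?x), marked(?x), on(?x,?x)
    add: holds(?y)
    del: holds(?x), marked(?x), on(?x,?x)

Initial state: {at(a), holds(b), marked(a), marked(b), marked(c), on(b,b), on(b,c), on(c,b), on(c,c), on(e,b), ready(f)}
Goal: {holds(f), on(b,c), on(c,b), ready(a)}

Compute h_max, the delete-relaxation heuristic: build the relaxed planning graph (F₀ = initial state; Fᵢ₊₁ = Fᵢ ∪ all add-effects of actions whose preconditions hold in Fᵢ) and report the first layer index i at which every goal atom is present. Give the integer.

F0 = init (11 atoms)
F1 = F0 ∪ {holds(a), holds(c), holds(e), holds(f), ready(a)}  (16 atoms)
goal ⊆ F1  ⇒  h_max = 1

1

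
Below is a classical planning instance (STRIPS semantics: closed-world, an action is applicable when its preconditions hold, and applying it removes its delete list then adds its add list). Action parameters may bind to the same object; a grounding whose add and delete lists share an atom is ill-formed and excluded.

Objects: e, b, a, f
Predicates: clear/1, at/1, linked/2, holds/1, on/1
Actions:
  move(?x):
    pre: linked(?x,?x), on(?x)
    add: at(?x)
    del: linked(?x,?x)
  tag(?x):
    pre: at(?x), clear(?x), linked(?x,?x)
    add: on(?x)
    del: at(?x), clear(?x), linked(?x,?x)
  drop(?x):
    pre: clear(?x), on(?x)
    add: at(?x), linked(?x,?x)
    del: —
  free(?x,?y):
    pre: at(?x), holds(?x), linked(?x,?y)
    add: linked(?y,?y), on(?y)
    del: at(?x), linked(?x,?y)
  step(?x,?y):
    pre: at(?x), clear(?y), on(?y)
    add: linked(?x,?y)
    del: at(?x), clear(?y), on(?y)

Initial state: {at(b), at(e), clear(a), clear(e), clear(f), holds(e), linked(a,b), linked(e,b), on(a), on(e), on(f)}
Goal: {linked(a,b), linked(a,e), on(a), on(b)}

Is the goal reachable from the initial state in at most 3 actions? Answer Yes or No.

Yes

1. drop(a)  →  {at(a), at(b), at(e), clear(a), clear(e), clear(f), holds(e), linked(a,a), linked(a,b), linked(e,b), on(a), on(e), on(f)}
2. free(e,b)  →  {at(a), at(b), clear(a), clear(e), clear(f), holds(e), linked(a,a), linked(a,b), linked(b,b), on(a), on(b), on(e), on(f)}
3. step(a,e)  →  {at(b), clear(a), clear(f), holds(e), linked(a,a), linked(a,b), linked(a,e), linked(b,b), on(a), on(b), on(f)}
optimal plan length = 3; 3 ≤ 3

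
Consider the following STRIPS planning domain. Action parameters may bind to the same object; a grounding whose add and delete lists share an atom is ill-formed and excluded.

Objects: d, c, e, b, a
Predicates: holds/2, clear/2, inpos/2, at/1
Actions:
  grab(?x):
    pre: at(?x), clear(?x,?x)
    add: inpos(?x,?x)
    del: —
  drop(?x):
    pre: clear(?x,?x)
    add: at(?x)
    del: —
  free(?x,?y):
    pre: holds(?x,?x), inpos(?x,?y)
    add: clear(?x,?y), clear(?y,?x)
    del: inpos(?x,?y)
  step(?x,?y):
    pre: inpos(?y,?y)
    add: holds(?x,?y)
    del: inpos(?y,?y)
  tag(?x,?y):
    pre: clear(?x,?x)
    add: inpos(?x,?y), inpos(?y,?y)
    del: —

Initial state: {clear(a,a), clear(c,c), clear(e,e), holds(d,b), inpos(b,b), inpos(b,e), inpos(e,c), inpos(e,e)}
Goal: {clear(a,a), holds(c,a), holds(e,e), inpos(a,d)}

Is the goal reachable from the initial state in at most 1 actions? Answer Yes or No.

1. step(e,e)  →  {clear(a,a), clear(c,c), clear(e,e), holds(d,b), holds(e,e), inpos(b,b), inpos(b,e), inpos(e,c)}
2. tag(c,a)  →  {clear(a,a), clear(c,c), clear(e,e), holds(d,b), holds(e,e), inpos(a,a), inpos(b,b), inpos(b,e), inpos(c,a), inpos(e,c)}
3. step(c,a)  →  {clear(a,a), clear(c,c), clear(e,e), holds(c,a), holds(d,b), holds(e,e), inpos(b,b), inpos(b,e), inpos(c,a), inpos(e,c)}
4. tag(a,d)  →  {clear(a,a), clear(c,c), clear(e,e), holds(c,a), holds(d,b), holds(e,e), inpos(a,d), inpos(b,b), inpos(b,e), inpos(c,a), inpos(d,d), inpos(e,c)}
optimal plan length = 4; 4 > 1

No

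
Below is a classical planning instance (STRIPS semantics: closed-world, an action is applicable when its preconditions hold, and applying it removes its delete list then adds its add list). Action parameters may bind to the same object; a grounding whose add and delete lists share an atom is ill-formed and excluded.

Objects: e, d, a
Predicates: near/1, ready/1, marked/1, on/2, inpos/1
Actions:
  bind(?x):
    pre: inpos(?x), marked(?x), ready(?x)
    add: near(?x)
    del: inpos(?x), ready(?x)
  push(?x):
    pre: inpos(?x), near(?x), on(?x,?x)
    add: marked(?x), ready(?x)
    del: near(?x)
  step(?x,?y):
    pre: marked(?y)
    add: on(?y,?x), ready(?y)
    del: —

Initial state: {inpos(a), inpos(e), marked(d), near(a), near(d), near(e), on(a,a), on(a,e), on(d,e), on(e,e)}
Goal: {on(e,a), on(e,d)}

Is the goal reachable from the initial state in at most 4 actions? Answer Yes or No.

1. push(e)  →  {inpos(a), inpos(e), marked(d), marked(e), near(a), near(d), on(a,a), on(a,e), on(d,e), on(e,e), ready(e)}
2. step(d,e)  →  {inpos(a), inpos(e), marked(d), marked(e), near(a), near(d), on(a,a), on(a,e), on(d,e), on(e,d), on(e,e), ready(e)}
3. step(a,e)  →  {inpos(a), inpos(e), marked(d), marked(e), near(a), near(d), on(a,a), on(a,e), on(d,e), on(e,a), on(e,d), on(e,e), ready(e)}
optimal plan length = 3; 3 ≤ 4

Yes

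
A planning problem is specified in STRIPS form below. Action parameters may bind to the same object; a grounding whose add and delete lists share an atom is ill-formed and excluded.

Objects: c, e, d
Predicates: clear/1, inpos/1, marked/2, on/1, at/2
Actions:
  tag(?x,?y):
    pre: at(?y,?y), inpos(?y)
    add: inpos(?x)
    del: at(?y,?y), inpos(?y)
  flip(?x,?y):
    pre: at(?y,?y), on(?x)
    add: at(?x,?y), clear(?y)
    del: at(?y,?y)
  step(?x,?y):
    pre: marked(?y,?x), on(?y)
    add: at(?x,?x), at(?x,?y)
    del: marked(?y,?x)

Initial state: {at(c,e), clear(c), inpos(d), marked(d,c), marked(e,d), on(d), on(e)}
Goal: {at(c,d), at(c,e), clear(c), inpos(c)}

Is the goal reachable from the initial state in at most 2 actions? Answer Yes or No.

No

1. step(c,d)  →  {at(c,c), at(c,d), at(c,e), clear(c), inpos(d), marked(e,d), on(d), on(e)}
2. step(d,e)  →  {at(c,c), at(c,d), at(c,e), at(d,d), at(d,e), clear(c), inpos(d), on(d), on(e)}
3. tag(c,d)  →  {at(c,c), at(c,d), at(c,e), at(d,e), clear(c), inpos(c), on(d), on(e)}
optimal plan length = 3; 3 > 2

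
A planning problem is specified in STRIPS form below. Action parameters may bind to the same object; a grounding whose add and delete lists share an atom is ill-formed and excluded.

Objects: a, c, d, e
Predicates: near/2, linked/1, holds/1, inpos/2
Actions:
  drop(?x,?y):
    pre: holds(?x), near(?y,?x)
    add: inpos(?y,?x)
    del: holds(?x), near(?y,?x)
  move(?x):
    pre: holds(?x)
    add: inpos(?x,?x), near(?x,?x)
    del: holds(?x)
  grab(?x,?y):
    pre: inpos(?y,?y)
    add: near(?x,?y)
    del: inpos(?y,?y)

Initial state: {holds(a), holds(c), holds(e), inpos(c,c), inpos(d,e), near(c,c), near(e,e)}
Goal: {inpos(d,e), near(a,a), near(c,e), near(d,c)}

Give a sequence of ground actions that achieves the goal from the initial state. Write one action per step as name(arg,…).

drop(e,e); move(a); grab(c,e); grab(d,c)

1. drop(e,e)  →  {holds(a), holds(c), inpos(c,c), inpos(d,e), inpos(e,e), near(c,c)}
2. move(a)  →  {holds(c), inpos(a,a), inpos(c,c), inpos(d,e), inpos(e,e), near(a,a), near(c,c)}
3. grab(c,e)  →  {holds(c), inpos(a,a), inpos(c,c), inpos(d,e), near(a,a), near(c,c), near(c,e)}
4. grab(d,c)  →  {holds(c), inpos(a,a), inpos(d,e), near(a,a), near(c,c), near(c,e), near(d,c)}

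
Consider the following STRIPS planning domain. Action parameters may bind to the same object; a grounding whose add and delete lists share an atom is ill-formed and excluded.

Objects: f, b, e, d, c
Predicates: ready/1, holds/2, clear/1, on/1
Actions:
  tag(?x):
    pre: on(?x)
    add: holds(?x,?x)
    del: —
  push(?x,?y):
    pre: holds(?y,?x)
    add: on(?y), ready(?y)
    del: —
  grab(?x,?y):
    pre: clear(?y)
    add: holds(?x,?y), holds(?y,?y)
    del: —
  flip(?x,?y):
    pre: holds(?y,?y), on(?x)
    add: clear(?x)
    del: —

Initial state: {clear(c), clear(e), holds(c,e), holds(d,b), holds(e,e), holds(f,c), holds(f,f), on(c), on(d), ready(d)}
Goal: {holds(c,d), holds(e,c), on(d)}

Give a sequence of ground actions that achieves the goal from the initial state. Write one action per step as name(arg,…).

grab(e,c); flip(d,f); grab(c,d)

1. grab(e,c)  →  {clear(c), clear(e), holds(c,c), holds(c,e), holds(d,b), holds(e,c), holds(e,e), holds(f,c), holds(f,f), on(c), on(d), ready(d)}
2. flip(d,f)  →  {clear(c), clear(d), clear(e), holds(c,c), holds(c,e), holds(d,b), holds(e,c), holds(e,e), holds(f,c), holds(f,f), on(c), on(d), ready(d)}
3. grab(c,d)  →  {clear(c), clear(d), clear(e), holds(c,c), holds(c,d), holds(c,e), holds(d,b), holds(d,d), holds(e,c), holds(e,e), holds(f,c), holds(f,f), on(c), on(d), ready(d)}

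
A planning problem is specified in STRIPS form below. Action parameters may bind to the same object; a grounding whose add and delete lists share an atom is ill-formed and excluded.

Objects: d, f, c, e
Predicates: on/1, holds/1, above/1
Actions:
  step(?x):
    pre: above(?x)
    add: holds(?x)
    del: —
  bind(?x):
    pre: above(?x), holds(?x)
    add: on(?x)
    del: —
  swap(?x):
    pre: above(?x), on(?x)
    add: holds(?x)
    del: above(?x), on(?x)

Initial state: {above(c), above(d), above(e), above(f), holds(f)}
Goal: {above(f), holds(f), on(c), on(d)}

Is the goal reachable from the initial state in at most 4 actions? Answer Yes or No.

Yes

1. step(d)  →  {above(c), above(d), above(e), above(f), holds(d), holds(f)}
2. step(c)  →  {above(c), above(d), above(e), above(f), holds(c), holds(d), holds(f)}
3. bind(d)  →  {above(c), above(d), above(e), above(f), holds(c), holds(d), holds(f), on(d)}
4. bind(c)  →  {above(c), above(d), above(e), above(f), holds(c), holds(d), holds(f), on(c), on(d)}
optimal plan length = 4; 4 ≤ 4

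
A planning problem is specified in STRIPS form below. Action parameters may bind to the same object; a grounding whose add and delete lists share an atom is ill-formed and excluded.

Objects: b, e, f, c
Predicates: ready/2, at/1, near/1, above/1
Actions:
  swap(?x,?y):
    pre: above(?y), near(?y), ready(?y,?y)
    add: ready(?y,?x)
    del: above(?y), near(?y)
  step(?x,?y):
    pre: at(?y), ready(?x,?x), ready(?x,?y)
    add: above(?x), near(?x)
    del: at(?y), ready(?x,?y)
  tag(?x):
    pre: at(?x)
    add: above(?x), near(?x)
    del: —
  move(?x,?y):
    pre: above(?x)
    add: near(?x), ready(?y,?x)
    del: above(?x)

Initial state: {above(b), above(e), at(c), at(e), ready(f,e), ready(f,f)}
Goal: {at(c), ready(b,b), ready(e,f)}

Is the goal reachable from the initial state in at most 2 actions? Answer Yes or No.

1. step(f,e)  →  {above(b), above(e), above(f), at(c), near(f), ready(f,f)}
2. move(b,b)  →  {above(e), above(f), at(c), near(b), near(f), ready(b,b), ready(f,f)}
3. move(f,e)  →  {above(e), at(c), near(b), near(f), ready(b,b), ready(e,f), ready(f,f)}
optimal plan length = 3; 3 > 2

No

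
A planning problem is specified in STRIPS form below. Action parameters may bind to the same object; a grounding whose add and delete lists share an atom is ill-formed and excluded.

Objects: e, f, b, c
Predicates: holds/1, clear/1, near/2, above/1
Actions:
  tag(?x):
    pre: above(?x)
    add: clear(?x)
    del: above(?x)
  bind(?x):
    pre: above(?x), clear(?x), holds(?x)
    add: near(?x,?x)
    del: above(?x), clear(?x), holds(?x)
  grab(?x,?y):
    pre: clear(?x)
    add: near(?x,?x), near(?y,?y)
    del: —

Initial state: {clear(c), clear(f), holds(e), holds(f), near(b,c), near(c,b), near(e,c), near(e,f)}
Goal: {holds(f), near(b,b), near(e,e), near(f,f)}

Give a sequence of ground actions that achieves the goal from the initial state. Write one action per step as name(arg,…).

1. grab(f,e)  →  {clear(c), clear(f), holds(e), holds(f), near(b,c), near(c,b), near(e,c), near(e,e), near(e,f), near(f,f)}
2. grab(f,b)  →  {clear(c), clear(f), holds(e), holds(f), near(b,b), near(b,c), near(c,b), near(e,c), near(e,e), near(e,f), near(f,f)}

grab(f,e); grab(f,b)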